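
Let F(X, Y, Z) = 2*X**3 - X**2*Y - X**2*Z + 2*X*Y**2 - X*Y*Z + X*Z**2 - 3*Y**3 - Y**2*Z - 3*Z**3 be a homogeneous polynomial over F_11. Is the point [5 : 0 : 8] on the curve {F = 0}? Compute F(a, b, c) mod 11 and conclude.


F(5,0,8) ≡ 0 (mod 11); P is on the curve.

Evaluate F(5, 0, 8) term-by-term (mod 11).
  2*X**3 ↦ 2·125·1·1 = 250
  -X**2*Y ↦ -1·25·0·1 = 0
  -X**2*Z ↦ -1·25·1·8 = -200
  2*X*Y**2 ↦ 2·5·0·1 = 0
  -X*Y*Z ↦ -1·5·0·8 = 0
  X*Z**2 ↦ 1·5·1·64 = 320
  -3*Y**3 ↦ -3·1·0·1 = 0
  -Y**2*Z ↦ -1·1·0·8 = 0
  -3*Z**3 ↦ -3·1·1·512 = -1536
Sum: F(5, 0, 8) = (250) + (0) + (-200) + (0) + (0) + (320) + (0) + (0) + (-1536) = -1166.
Reducing mod 11: -1166 ≡ 0 (mod 11).
Since F(a, b, c) ≡ 0 (mod 11), P lies on the curve.


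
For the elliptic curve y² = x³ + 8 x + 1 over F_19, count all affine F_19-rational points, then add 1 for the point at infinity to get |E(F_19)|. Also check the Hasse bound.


Affine points = {(0, 1), (0, 18), (2, 5), (2, 14), (7, 1), (7, 18), (8, 8), (8, 11), (9, 2), (9, 17), (10, 6), (10, 13), (12, 1), (12, 18), (14, 8), (14, 11), (15, 0), (16, 8), (16, 11), (18, 7), (18, 12)}; affine count = 21; |E(F_19)| = 22.

Discriminant check: Δ ∝ 4a³ + 27b² = 4·8³ + 27·1² = 4·512 + 27·1 ≡ 4 (mod 19). Nonzero ⇒ E is nonsingular.
For each x ∈ F_19, compute rhs = x³ + 8·x + 1 mod 19, then count y ∈ F_19 with y² ≡ rhs.
  x = 0: rhs = 1, matching y values: 1, 18 (2 points).
  x = 1: rhs = 10, matching y values: none (0 points).
  x = 2: rhs = 6, matching y values: 5, 14 (2 points).
  x = 3: rhs = 14, matching y values: none (0 points).
  x = 4: rhs = 2, matching y values: none (0 points).
  x = 5: rhs = 14, matching y values: none (0 points).
  x = 6: rhs = 18, matching y values: none (0 points).
  x = 7: rhs = 1, matching y values: 1, 18 (2 points).
  x = 8: rhs = 7, matching y values: 8, 11 (2 points).
  x = 9: rhs = 4, matching y values: 2, 17 (2 points).
  x = 10: rhs = 17, matching y values: 6, 13 (2 points).
  x = 11: rhs = 14, matching y values: none (0 points).
  x = 12: rhs = 1, matching y values: 1, 18 (2 points).
  x = 13: rhs = 3, matching y values: none (0 points).
  x = 14: rhs = 7, matching y values: 8, 11 (2 points).
  x = 15: rhs = 0, matching y values: 0 (1 points).
  x = 16: rhs = 7, matching y values: 8, 11 (2 points).
  x = 17: rhs = 15, matching y values: none (0 points).
  x = 18: rhs = 11, matching y values: 7, 12 (2 points).
Total affine count: 21.
Full point count |E(F_19)| = 21 + 1 = 22.
Hasse bound: |22 − (19+1)| = |2| = 2 ≤ 2√19 ≈ 8.7178 ✓.


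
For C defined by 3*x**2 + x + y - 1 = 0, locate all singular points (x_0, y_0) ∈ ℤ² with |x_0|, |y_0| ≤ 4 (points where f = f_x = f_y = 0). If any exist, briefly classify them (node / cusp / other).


No singular points in the scanned grid; C is smooth there.

Compute partial derivatives:
  f_x = 6*x + 1.
  f_y = 1.
f_y = 1 is a nonzero constant, so f_y never vanishes: no point (x, y) can satisfy f = f_x = f_y = 0. In particular no (x, y) ∈ {−4, ..., 4}² is singular; the curve is smooth.


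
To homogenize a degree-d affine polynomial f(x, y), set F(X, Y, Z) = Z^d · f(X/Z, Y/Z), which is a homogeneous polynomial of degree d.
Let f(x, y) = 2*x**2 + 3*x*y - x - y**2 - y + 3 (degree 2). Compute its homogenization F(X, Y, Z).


F(X, Y, Z) = 2*X**2 + 3*X*Y - X*Z - Y**2 - Y*Z + 3*Z**2

deg(f) = 2.
Substitute x = X/Z, y = Y/Z into f, then multiply by Z^2.
  monomial 2·x^2·y^0 ↦ 2·X^2·Y^0·Z^0.
  monomial 3·x^1·y^1 ↦ 3·X^1·Y^1·Z^0.
  monomial -1·x^1·y^0 ↦ -1·X^1·Y^0·Z^1.
  monomial -1·x^0·y^2 ↦ -1·X^0·Y^2·Z^0.
  monomial -1·x^0·y^1 ↦ -1·X^0·Y^1·Z^1.
  monomial 3·x^0·y^0 ↦ 3·X^0·Y^0·Z^2.
Collecting: F(X, Y, Z) = 2*X**2 + 3*X*Y - X*Z - Y**2 - Y*Z + 3*Z**2.


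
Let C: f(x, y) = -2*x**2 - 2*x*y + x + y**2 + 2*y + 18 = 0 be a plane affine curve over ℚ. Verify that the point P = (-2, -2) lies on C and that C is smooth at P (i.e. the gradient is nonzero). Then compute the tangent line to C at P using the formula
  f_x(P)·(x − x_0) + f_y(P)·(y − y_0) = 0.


Tangent line at P: 13*x + 2*y + 30 = 0.

Step 1: f(-2, -2) = 0, so P lies on C.
Step 2: partial derivatives
  f_x(x, y) = -4*x - 2*y + 1, f_y(x, y) = -2*x + 2*y + 2.
  f_x(P) = 13, f_y(P) = 2 (gradient nonzero, so P is smooth).
Step 3: tangent line at P: 13·(x − -2) + 2·(y − -2) = 0.
Expanding: 13*x + 2*y + 30 = 0.


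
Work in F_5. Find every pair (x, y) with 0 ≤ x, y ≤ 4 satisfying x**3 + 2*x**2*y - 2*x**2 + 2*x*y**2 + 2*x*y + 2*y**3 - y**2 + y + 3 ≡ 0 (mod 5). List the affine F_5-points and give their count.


Affine F_5-points: {(0, 1), (1, 1), (1, 3), (3, 4), (4, 0), (4, 1), (4, 3)}; count = 7.

For each of the 25 pairs (x, y) ∈ F_5², evaluate f(x, y) mod 5. Record the zeros.
  x = 0: [0↦3, 1↦0, 2↦2, 3↦1, 4↦4]  zeros at y ∈ {1}
  x = 1: [0↦2, 1↦0, 2↦2, 3↦0, 4↦1]  zeros at y ∈ {1, 3}
  x = 2: [0↦3, 1↦1, 2↦2, 3↦3, 4↦1]  zeros at y ∈ ∅
  x = 3: [0↦2, 1↦4, 2↦3, 3↦1, 4↦0]  zeros at y ∈ {4}
  x = 4: [0↦0, 1↦0, 2↦1, 3↦0, 4↦4]  zeros at y ∈ {0, 1, 3}
Collecting zeros: affine points = {(0, 1), (1, 1), (1, 3), (3, 4), (4, 0), (4, 1), (4, 3)}.
Total count |C(F_5)_aff| = 7.


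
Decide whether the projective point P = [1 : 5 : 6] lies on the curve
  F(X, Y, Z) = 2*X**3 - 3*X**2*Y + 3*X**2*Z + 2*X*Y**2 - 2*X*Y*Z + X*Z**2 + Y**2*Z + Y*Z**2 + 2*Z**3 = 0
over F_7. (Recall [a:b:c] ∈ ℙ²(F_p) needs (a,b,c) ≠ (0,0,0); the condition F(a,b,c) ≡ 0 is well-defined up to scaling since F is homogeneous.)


F(1,5,6) ≡ 2 (mod 7); P is NOT on the curve.

Evaluate F(1, 5, 6) term-by-term (mod 7).
  2*X**3 ↦ 2·1·1·1 = 2
  -3*X**2*Y ↦ -3·1·5·1 = -15
  3*X**2*Z ↦ 3·1·1·6 = 18
  2*X*Y**2 ↦ 2·1·25·1 = 50
  -2*X*Y*Z ↦ -2·1·5·6 = -60
  X*Z**2 ↦ 1·1·1·36 = 36
  Y**2*Z ↦ 1·1·25·6 = 150
  Y*Z**2 ↦ 1·1·5·36 = 180
  2*Z**3 ↦ 2·1·1·216 = 432
Sum: F(1, 5, 6) = (2) + (-15) + (18) + (50) + (-60) + (36) + (150) + (180) + (432) = 793.
Reducing mod 7: 793 ≡ 2 (mod 7).
Since F(a, b, c) ≡ 2 ≠ 0 (mod 7), P does NOT lie on the curve.


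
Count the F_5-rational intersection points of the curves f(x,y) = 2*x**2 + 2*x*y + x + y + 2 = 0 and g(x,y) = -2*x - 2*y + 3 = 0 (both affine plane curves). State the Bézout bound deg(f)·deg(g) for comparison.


Common zeros: {(3, 1)}; count = 1; Bézout bound = 2.

deg(f) = 2, deg(g) = 1, so Bézout bound = 2.
Scan x ∈ F_5. For each x, list the y ∈ F_5 with f(x, y) ≡ 0 and those with g(x, y) ≡ 0 (mod 5); the common zeros in that column are the intersection.
  x = 0: f ≡ 0 at y ∈ {3}; g ≡ 0 at y ∈ {4}; common: ∅.
  x = 1: f ≡ 0 at y ∈ {0}; g ≡ 0 at y ∈ {3}; common: ∅.
  x = 2: f ≡ 0 at y ∈ ∅; g ≡ 0 at y ∈ {2}; common: ∅.
  x = 3: f ≡ 0 at y ∈ {1}; g ≡ 0 at y ∈ {1}; common: {1}.
  x = 4: f ≡ 0 at y ∈ {3}; g ≡ 0 at y ∈ {0}; common: ∅.
Collecting: common zeros = {(3, 1)}, so the count is 1.
Comparison with the Bézout bound: 1 ≤ 2 = deg(f)·deg(g), as expected for curves with no common component (the affine F_5-count falls short of the bound because intersections may lie at infinity, over extension fields, or carry multiplicity).


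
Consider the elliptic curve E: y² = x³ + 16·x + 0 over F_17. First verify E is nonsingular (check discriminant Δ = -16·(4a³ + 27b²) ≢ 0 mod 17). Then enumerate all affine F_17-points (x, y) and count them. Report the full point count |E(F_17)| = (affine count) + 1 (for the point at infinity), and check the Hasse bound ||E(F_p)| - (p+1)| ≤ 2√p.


Affine points = {(0, 0), (1, 0), (4, 3), (4, 14), (5, 1), (5, 16), (7, 8), (7, 9), (10, 2), (10, 15), (12, 4), (12, 13), (13, 5), (13, 12), (16, 0)}; affine count = 15; |E(F_17)| = 16.

Discriminant check: Δ ∝ 4a³ + 27b² = 4·16³ + 27·0² = 4·4096 + 27·0 ≡ 13 (mod 17). Nonzero ⇒ E is nonsingular.
For each x ∈ F_17, compute rhs = x³ + 16·x + 0 mod 17, then count y ∈ F_17 with y² ≡ rhs.
  x = 0: rhs = 0, matching y values: 0 (1 points).
  x = 1: rhs = 0, matching y values: 0 (1 points).
  x = 2: rhs = 6, matching y values: none (0 points).
  x = 3: rhs = 7, matching y values: none (0 points).
  x = 4: rhs = 9, matching y values: 3, 14 (2 points).
  x = 5: rhs = 1, matching y values: 1, 16 (2 points).
  x = 6: rhs = 6, matching y values: none (0 points).
  x = 7: rhs = 13, matching y values: 8, 9 (2 points).
  x = 8: rhs = 11, matching y values: none (0 points).
  x = 9: rhs = 6, matching y values: none (0 points).
  x = 10: rhs = 4, matching y values: 2, 15 (2 points).
  x = 11: rhs = 11, matching y values: none (0 points).
  x = 12: rhs = 16, matching y values: 4, 13 (2 points).
  x = 13: rhs = 8, matching y values: 5, 12 (2 points).
  x = 14: rhs = 10, matching y values: none (0 points).
  x = 15: rhs = 11, matching y values: none (0 points).
  x = 16: rhs = 0, matching y values: 0 (1 points).
Total affine count: 15.
Full point count |E(F_17)| = 15 + 1 = 16.
Hasse bound: |16 − (17+1)| = |-2| = 2 ≤ 2√17 ≈ 8.2462 ✓.


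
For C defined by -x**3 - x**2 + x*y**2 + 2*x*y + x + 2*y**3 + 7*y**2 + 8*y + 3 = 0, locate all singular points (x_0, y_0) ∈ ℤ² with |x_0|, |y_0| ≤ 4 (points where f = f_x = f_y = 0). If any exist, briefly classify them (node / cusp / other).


Singular points: {(0, -1)}; classification: node.

Compute partial derivatives:
  f_x = -3*x**2 - 2*x + y**2 + 2*y + 1.
  f_y = 2*x*y + 2*x + 6*y**2 + 14*y + 8.
Scan x_0 ∈ {−4, ..., 4}. For each x_0, f_y(x_0, y) is a polynomial in y; find its integer roots y ∈ {−4, ..., 4}, then test f_x and f at those candidates.
  x = -4: f_y(-4, y) = 6*y**2 + 6*y; vanishes at y ∈ {-1, 0}. (-4, -1): f_x = -40 ≠ 0; (-4, 0): f_x = -39 ≠ 0.
  x = -3: f_y(-3, y) = 6*y**2 + 8*y + 2; vanishes at y ∈ {-1}. (-3, -1): f_x = -21 ≠ 0.
  x = -2: f_y(-2, y) = 6*y**2 + 10*y + 4; vanishes at y ∈ {-1}. (-2, -1): f_x = -8 ≠ 0.
  x = -1: f_y(-1, y) = 6*y**2 + 12*y + 6; vanishes at y ∈ {-1}. (-1, -1): f_x = -1 ≠ 0.
  x = 0: f_y(0, y) = 6*y**2 + 14*y + 8; vanishes at y ∈ {-1}. (0, -1): f_x = 0, f = 0 — SINGULAR.
  x = 1: f_y(1, y) = 6*y**2 + 16*y + 10; vanishes at y ∈ {-1}. (1, -1): f_x = -5 ≠ 0.
  x = 2: f_y(2, y) = 6*y**2 + 18*y + 12; vanishes at y ∈ {-2, -1}. (2, -2): f_x = -15 ≠ 0; (2, -1): f_x = -16 ≠ 0.
  x = 3: f_y(3, y) = 6*y**2 + 20*y + 14; vanishes at y ∈ {-1}. (3, -1): f_x = -33 ≠ 0.
  x = 4: f_y(4, y) = 6*y**2 + 22*y + 16; vanishes at y ∈ {-1}. (4, -1): f_x = -56 ≠ 0.
Only singular point on the grid: (0, -1).
Classify: substitute x = 0 + u, y = -1 + v and expand: f = -u**3 - u**2 + u*v**2 + 2*v**3 + v**2.
No constant or linear terms (consistent with a singular point). Quadratic part: -u**2 + v**2. Cubic part: -u**3 + u*v**2 + 2*v**3.
The quadratic part v**2 - u**2 = (v − u)(v + u) splits into two distinct linear factors, so there are two distinct tangent lines y − -1 = ±(x − 0) — this is a node (ordinary double point).
Classification: node.


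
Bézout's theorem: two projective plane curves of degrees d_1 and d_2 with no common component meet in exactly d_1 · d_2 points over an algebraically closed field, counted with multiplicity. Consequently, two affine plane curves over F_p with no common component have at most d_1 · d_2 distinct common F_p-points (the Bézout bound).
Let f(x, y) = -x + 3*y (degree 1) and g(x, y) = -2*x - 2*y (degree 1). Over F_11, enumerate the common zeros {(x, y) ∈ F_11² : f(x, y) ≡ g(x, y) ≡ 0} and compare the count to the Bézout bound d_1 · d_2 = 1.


Common zeros: {(0, 0)}; count = 1; Bézout bound = 1.

deg(f) = 1, deg(g) = 1, so Bézout bound = 1.
Scan x ∈ F_11. For each x, list the y ∈ F_11 with f(x, y) ≡ 0 and those with g(x, y) ≡ 0 (mod 11); the common zeros in that column are the intersection.
  x = 0: f ≡ 0 at y ∈ {0}; g ≡ 0 at y ∈ {0}; common: {0}.
  x = 1: f ≡ 0 at y ∈ {4}; g ≡ 0 at y ∈ {10}; common: ∅.
  x = 2: f ≡ 0 at y ∈ {8}; g ≡ 0 at y ∈ {9}; common: ∅.
  x = 3: f ≡ 0 at y ∈ {1}; g ≡ 0 at y ∈ {8}; common: ∅.
  x = 4: f ≡ 0 at y ∈ {5}; g ≡ 0 at y ∈ {7}; common: ∅.
  x = 5: f ≡ 0 at y ∈ {9}; g ≡ 0 at y ∈ {6}; common: ∅.
  x = 6: f ≡ 0 at y ∈ {2}; g ≡ 0 at y ∈ {5}; common: ∅.
  x = 7: f ≡ 0 at y ∈ {6}; g ≡ 0 at y ∈ {4}; common: ∅.
  x = 8: f ≡ 0 at y ∈ {10}; g ≡ 0 at y ∈ {3}; common: ∅.
  x = 9: f ≡ 0 at y ∈ {3}; g ≡ 0 at y ∈ {2}; common: ∅.
  x = 10: f ≡ 0 at y ∈ {7}; g ≡ 0 at y ∈ {1}; common: ∅.
Collecting: common zeros = {(0, 0)}, so the count is 1.
Comparison with the Bézout bound: 1 ≤ 1 = deg(f)·deg(g), as expected for curves with no common component (the bound is attained).


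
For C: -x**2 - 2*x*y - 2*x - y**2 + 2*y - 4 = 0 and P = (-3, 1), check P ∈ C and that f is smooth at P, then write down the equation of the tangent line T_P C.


Tangent line at P: 2*x + 6*y = 0.

Step 1: f(-3, 1) = 0, so P lies on C.
Step 2: partial derivatives
  f_x(x, y) = -2*x - 2*y - 2, f_y(x, y) = -2*x - 2*y + 2.
  f_x(P) = 2, f_y(P) = 6 (gradient nonzero, so P is smooth).
Step 3: tangent line at P: 2·(x − -3) + 6·(y − 1) = 0.
Expanding: 2*x + 6*y = 0.


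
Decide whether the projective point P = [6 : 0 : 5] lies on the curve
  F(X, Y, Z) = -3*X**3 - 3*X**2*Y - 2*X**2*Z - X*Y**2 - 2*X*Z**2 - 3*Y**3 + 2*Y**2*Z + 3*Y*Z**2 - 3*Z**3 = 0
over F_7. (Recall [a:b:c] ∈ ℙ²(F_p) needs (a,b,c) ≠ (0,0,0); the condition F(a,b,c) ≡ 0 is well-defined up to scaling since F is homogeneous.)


F(6,0,5) ≡ 4 (mod 7); P is NOT on the curve.

Evaluate F(6, 0, 5) term-by-term (mod 7).
  -3*X**3 ↦ -3·216·1·1 = -648
  -3*X**2*Y ↦ -3·36·0·1 = 0
  -2*X**2*Z ↦ -2·36·1·5 = -360
  -X*Y**2 ↦ -1·6·0·1 = 0
  -2*X*Z**2 ↦ -2·6·1·25 = -300
  -3*Y**3 ↦ -3·1·0·1 = 0
  2*Y**2*Z ↦ 2·1·0·5 = 0
  3*Y*Z**2 ↦ 3·1·0·25 = 0
  -3*Z**3 ↦ -3·1·1·125 = -375
Sum: F(6, 0, 5) = (-648) + (0) + (-360) + (0) + (-300) + (0) + (0) + (0) + (-375) = -1683.
Reducing mod 7: -1683 ≡ 4 (mod 7).
Since F(a, b, c) ≡ 4 ≠ 0 (mod 7), P does NOT lie on the curve.


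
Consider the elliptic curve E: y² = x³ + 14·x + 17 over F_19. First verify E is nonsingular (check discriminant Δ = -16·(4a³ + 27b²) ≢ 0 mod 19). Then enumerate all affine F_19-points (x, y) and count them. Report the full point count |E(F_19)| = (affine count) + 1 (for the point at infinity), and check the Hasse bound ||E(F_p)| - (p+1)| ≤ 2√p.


Affine points = {(0, 6), (0, 13), (4, 2), (4, 17), (9, 6), (9, 13), (10, 6), (10, 13), (11, 1), (11, 18), (15, 7), (15, 12), (16, 9), (16, 10), (17, 0)}; affine count = 15; |E(F_19)| = 16.

Discriminant check: Δ ∝ 4a³ + 27b² = 4·14³ + 27·17² = 4·2744 + 27·289 ≡ 7 (mod 19). Nonzero ⇒ E is nonsingular.
For each x ∈ F_19, compute rhs = x³ + 14·x + 17 mod 19, then count y ∈ F_19 with y² ≡ rhs.
  x = 0: rhs = 17, matching y values: 6, 13 (2 points).
  x = 1: rhs = 13, matching y values: none (0 points).
  x = 2: rhs = 15, matching y values: none (0 points).
  x = 3: rhs = 10, matching y values: none (0 points).
  x = 4: rhs = 4, matching y values: 2, 17 (2 points).
  x = 5: rhs = 3, matching y values: none (0 points).
  x = 6: rhs = 13, matching y values: none (0 points).
  x = 7: rhs = 2, matching y values: none (0 points).
  x = 8: rhs = 14, matching y values: none (0 points).
  x = 9: rhs = 17, matching y values: 6, 13 (2 points).
  x = 10: rhs = 17, matching y values: 6, 13 (2 points).
  x = 11: rhs = 1, matching y values: 1, 18 (2 points).
  x = 12: rhs = 13, matching y values: none (0 points).
  x = 13: rhs = 2, matching y values: none (0 points).
  x = 14: rhs = 12, matching y values: none (0 points).
  x = 15: rhs = 11, matching y values: 7, 12 (2 points).
  x = 16: rhs = 5, matching y values: 9, 10 (2 points).
  x = 17: rhs = 0, matching y values: 0 (1 points).
  x = 18: rhs = 2, matching y values: none (0 points).
Total affine count: 15.
Full point count |E(F_19)| = 15 + 1 = 16.
Hasse bound: |16 − (19+1)| = |-4| = 4 ≤ 2√19 ≈ 8.7178 ✓.


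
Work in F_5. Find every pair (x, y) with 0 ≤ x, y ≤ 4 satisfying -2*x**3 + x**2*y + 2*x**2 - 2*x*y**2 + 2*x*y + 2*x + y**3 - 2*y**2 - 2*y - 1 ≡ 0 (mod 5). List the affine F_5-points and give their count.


Affine F_5-points: {(0, 2), (1, 2), (1, 3), (1, 4), (2, 0), (3, 1)}; count = 6.

For each of the 25 pairs (x, y) ∈ F_5², evaluate f(x, y) mod 5. Record the zeros.
  x = 0: [0↦4, 1↦1, 2↦0, 3↦2, 4↦3]  zeros at y ∈ {2}
  x = 1: [0↦1, 1↦4, 2↦0, 3↦0, 4↦0]  zeros at y ∈ {2, 3, 4}
  x = 2: [0↦0, 1↦1, 2↦1, 3↦1, 4↦2]  zeros at y ∈ {0}
  x = 3: [0↦4, 1↦0, 2↦1, 3↦3, 4↦2]  zeros at y ∈ {1}
  x = 4: [0↦1, 1↦4, 2↦3, 3↦4, 4↦3]  zeros at y ∈ ∅
Collecting zeros: affine points = {(0, 2), (1, 2), (1, 3), (1, 4), (2, 0), (3, 1)}.
Total count |C(F_5)_aff| = 6.


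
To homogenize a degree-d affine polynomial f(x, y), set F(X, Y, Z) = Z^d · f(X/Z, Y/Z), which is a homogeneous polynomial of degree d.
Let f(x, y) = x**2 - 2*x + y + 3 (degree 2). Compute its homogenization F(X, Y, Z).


F(X, Y, Z) = X**2 - 2*X*Z + Y*Z + 3*Z**2

deg(f) = 2.
Substitute x = X/Z, y = Y/Z into f, then multiply by Z^2.
  monomial 1·x^2·y^0 ↦ 1·X^2·Y^0·Z^0.
  monomial -2·x^1·y^0 ↦ -2·X^1·Y^0·Z^1.
  monomial 1·x^0·y^1 ↦ 1·X^0·Y^1·Z^1.
  monomial 3·x^0·y^0 ↦ 3·X^0·Y^0·Z^2.
Collecting: F(X, Y, Z) = X**2 - 2*X*Z + Y*Z + 3*Z**2.


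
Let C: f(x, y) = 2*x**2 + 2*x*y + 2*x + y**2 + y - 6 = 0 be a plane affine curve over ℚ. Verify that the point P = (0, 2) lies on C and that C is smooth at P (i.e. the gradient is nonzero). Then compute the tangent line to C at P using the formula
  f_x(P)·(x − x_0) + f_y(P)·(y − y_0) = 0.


Tangent line at P: 6*x + 5*y - 10 = 0.

Step 1: f(0, 2) = 0, so P lies on C.
Step 2: partial derivatives
  f_x(x, y) = 4*x + 2*y + 2, f_y(x, y) = 2*x + 2*y + 1.
  f_x(P) = 6, f_y(P) = 5 (gradient nonzero, so P is smooth).
Step 3: tangent line at P: 6·(x − 0) + 5·(y − 2) = 0.
Expanding: 6*x + 5*y - 10 = 0.


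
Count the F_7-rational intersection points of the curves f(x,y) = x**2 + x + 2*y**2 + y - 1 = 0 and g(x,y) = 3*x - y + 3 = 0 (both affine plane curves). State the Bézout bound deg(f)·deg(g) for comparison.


Common zeros: ∅; count = 0; Bézout bound = 2.

deg(f) = 2, deg(g) = 1, so Bézout bound = 2.
Scan x ∈ F_7. For each x, list the y ∈ F_7 with f(x, y) ≡ 0 and those with g(x, y) ≡ 0 (mod 7); the common zeros in that column are the intersection.
  x = 0: f ≡ 0 at y ∈ {4, 6}; g ≡ 0 at y ∈ {3}; common: ∅.
  x = 1: f ≡ 0 at y ∈ {5}; g ≡ 0 at y ∈ {6}; common: ∅.
  x = 2: f ≡ 0 at y ∈ ∅; g ≡ 0 at y ∈ {2}; common: ∅.
  x = 3: f ≡ 0 at y ∈ {1, 2}; g ≡ 0 at y ∈ {5}; common: ∅.
  x = 4: f ≡ 0 at y ∈ ∅; g ≡ 0 at y ∈ {1}; common: ∅.
  x = 5: f ≡ 0 at y ∈ {5}; g ≡ 0 at y ∈ {4}; common: ∅.
  x = 6: f ≡ 0 at y ∈ {4, 6}; g ≡ 0 at y ∈ {0}; common: ∅.
Collecting: common zeros = ∅, so the count is 0.
Comparison with the Bézout bound: 0 ≤ 2 = deg(f)·deg(g), as expected for curves with no common component (the affine F_7-count falls short of the bound because intersections may lie at infinity, over extension fields, or carry multiplicity).


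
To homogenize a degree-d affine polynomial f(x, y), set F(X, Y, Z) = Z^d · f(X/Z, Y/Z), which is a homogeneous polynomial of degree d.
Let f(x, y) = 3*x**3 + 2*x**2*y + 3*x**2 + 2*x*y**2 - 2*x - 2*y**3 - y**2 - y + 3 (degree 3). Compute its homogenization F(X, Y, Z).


F(X, Y, Z) = 3*X**3 + 2*X**2*Y + 3*X**2*Z + 2*X*Y**2 - 2*X*Z**2 - 2*Y**3 - Y**2*Z - Y*Z**2 + 3*Z**3

deg(f) = 3.
Substitute x = X/Z, y = Y/Z into f, then multiply by Z^3.
  monomial 3·x^3·y^0 ↦ 3·X^3·Y^0·Z^0.
  monomial 2·x^2·y^1 ↦ 2·X^2·Y^1·Z^0.
  monomial 3·x^2·y^0 ↦ 3·X^2·Y^0·Z^1.
  monomial 2·x^1·y^2 ↦ 2·X^1·Y^2·Z^0.
  monomial -2·x^1·y^0 ↦ -2·X^1·Y^0·Z^2.
  monomial -2·x^0·y^3 ↦ -2·X^0·Y^3·Z^0.
  monomial -1·x^0·y^2 ↦ -1·X^0·Y^2·Z^1.
  monomial -1·x^0·y^1 ↦ -1·X^0·Y^1·Z^2.
  monomial 3·x^0·y^0 ↦ 3·X^0·Y^0·Z^3.
Collecting: F(X, Y, Z) = 3*X**3 + 2*X**2*Y + 3*X**2*Z + 2*X*Y**2 - 2*X*Z**2 - 2*Y**3 - Y**2*Z - Y*Z**2 + 3*Z**3.


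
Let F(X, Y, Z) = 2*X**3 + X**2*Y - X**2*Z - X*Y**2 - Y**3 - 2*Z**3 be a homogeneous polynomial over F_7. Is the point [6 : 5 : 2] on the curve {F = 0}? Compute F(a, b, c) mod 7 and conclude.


F(6,5,2) ≡ 4 (mod 7); P is NOT on the curve.

Evaluate F(6, 5, 2) term-by-term (mod 7).
  2*X**3 ↦ 2·216·1·1 = 432
  X**2*Y ↦ 1·36·5·1 = 180
  -X**2*Z ↦ -1·36·1·2 = -72
  -X*Y**2 ↦ -1·6·25·1 = -150
  -Y**3 ↦ -1·1·125·1 = -125
  -2*Z**3 ↦ -2·1·1·8 = -16
Sum: F(6, 5, 2) = (432) + (180) + (-72) + (-150) + (-125) + (-16) = 249.
Reducing mod 7: 249 ≡ 4 (mod 7).
Since F(a, b, c) ≡ 4 ≠ 0 (mod 7), P does NOT lie on the curve.


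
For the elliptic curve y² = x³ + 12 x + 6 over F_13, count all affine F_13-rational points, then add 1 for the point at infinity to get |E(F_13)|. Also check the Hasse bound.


Affine points = {(2, 5), (2, 8), (3, 2), (3, 11), (4, 1), (4, 12), (5, 3), (5, 10), (7, 2), (7, 11), (8, 4), (8, 9), (11, 0)}; affine count = 13; |E(F_13)| = 14.

Discriminant check: Δ ∝ 4a³ + 27b² = 4·12³ + 27·6² = 4·1728 + 27·36 ≡ 6 (mod 13). Nonzero ⇒ E is nonsingular.
For each x ∈ F_13, compute rhs = x³ + 12·x + 6 mod 13, then count y ∈ F_13 with y² ≡ rhs.
  x = 0: rhs = 6, matching y values: none (0 points).
  x = 1: rhs = 6, matching y values: none (0 points).
  x = 2: rhs = 12, matching y values: 5, 8 (2 points).
  x = 3: rhs = 4, matching y values: 2, 11 (2 points).
  x = 4: rhs = 1, matching y values: 1, 12 (2 points).
  x = 5: rhs = 9, matching y values: 3, 10 (2 points).
  x = 6: rhs = 8, matching y values: none (0 points).
  x = 7: rhs = 4, matching y values: 2, 11 (2 points).
  x = 8: rhs = 3, matching y values: 4, 9 (2 points).
  x = 9: rhs = 11, matching y values: none (0 points).
  x = 10: rhs = 8, matching y values: none (0 points).
  x = 11: rhs = 0, matching y values: 0 (1 points).
  x = 12: rhs = 6, matching y values: none (0 points).
Total affine count: 13.
Full point count |E(F_13)| = 13 + 1 = 14.
Hasse bound: |14 − (13+1)| = |0| = 0 ≤ 2√13 ≈ 7.2111 ✓.


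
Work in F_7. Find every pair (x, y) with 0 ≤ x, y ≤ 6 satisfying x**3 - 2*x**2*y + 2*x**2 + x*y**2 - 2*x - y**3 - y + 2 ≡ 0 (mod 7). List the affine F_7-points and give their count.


Affine F_7-points: {(0, 1), (0, 3), (1, 1), (1, 2), (1, 5), (2, 0), (3, 2), (4, 3), (4, 4), (5, 2), (5, 4), (5, 6), (6, 1)}; count = 13.

For each of the 49 pairs (x, y) ∈ F_7², evaluate f(x, y) mod 7. Record the zeros.
  x = 0: [0↦2, 1↦0, 2↦6, 3↦0, 4↦4, 5↦5, 6↦4]  zeros at y ∈ {1, 3}
  x = 1: [0↦3, 1↦0, 2↦0, 3↦4, 4↦6, 5↦0, 6↦1]  zeros at y ∈ {1, 2, 5}
  x = 2: [0↦0, 1↦6, 2↦3, 3↦6, 4↦2, 5↦6, 6↦5]  zeros at y ∈ {0}
  x = 3: [0↦6, 1↦3, 2↦0, 3↦5, 4↦5, 5↦1, 6↦1]  zeros at y ∈ {2}
  x = 4: [0↦6, 1↦4, 2↦4, 3↦0, 4↦0, 5↦5, 6↦2]  zeros at y ∈ {3, 4}
  x = 5: [0↦6, 1↦1, 2↦0, 3↦4, 4↦0, 5↦3, 6↦0]  zeros at y ∈ {2, 4, 6}
  x = 6: [0↦5, 1↦0, 2↦1, 3↦2, 4↦4, 5↦1, 6↦1]  zeros at y ∈ {1}
Collecting zeros: affine points = {(0, 1), (0, 3), (1, 1), (1, 2), (1, 5), (2, 0), (3, 2), (4, 3), (4, 4), (5, 2), (5, 4), (5, 6), (6, 1)}.
Total count |C(F_7)_aff| = 13.


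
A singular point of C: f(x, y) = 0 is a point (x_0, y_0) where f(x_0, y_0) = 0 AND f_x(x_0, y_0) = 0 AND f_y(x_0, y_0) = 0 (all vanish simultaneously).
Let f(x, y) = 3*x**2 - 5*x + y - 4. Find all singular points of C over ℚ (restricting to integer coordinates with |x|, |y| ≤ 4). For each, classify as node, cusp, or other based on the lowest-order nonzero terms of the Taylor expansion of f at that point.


No singular points in the scanned grid; C is smooth there.

Compute partial derivatives:
  f_x = 6*x - 5.
  f_y = 1.
f_y = 1 is a nonzero constant, so f_y never vanishes: no point (x, y) can satisfy f = f_x = f_y = 0. In particular no (x, y) ∈ {−4, ..., 4}² is singular; the curve is smooth.


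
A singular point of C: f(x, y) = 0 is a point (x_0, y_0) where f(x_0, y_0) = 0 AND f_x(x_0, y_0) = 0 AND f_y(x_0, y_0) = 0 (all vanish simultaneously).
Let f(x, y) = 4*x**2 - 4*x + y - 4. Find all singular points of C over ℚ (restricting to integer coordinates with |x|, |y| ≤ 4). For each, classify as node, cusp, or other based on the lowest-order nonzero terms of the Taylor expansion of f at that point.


No singular points in the scanned grid; C is smooth there.

Compute partial derivatives:
  f_x = 8*x - 4.
  f_y = 1.
f_y = 1 is a nonzero constant, so f_y never vanishes: no point (x, y) can satisfy f = f_x = f_y = 0. In particular no (x, y) ∈ {−4, ..., 4}² is singular; the curve is smooth.


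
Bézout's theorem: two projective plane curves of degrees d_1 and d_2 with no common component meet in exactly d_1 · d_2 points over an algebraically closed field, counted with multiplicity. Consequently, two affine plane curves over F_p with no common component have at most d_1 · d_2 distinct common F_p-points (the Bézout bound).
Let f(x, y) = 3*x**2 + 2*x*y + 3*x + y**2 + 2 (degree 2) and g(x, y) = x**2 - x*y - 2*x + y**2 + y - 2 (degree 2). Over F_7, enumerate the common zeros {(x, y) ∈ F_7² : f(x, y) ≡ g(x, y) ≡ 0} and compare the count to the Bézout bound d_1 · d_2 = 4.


Common zeros: ∅; count = 0; Bézout bound = 4.

deg(f) = 2, deg(g) = 2, so Bézout bound = 4.
Scan x ∈ F_7. For each x, list the y ∈ F_7 with f(x, y) ≡ 0 and those with g(x, y) ≡ 0 (mod 7); the common zeros in that column are the intersection.
  x = 0: f ≡ 0 at y ∈ ∅; g ≡ 0 at y ∈ {1, 5}; common: ∅.
  x = 1: f ≡ 0 at y ∈ {6}; g ≡ 0 at y ∈ ∅; common: ∅.
  x = 2: f ≡ 0 at y ∈ ∅; g ≡ 0 at y ∈ {2, 6}; common: ∅.
  x = 3: f ≡ 0 at y ∈ ∅; g ≡ 0 at y ∈ {1}; common: ∅.
  x = 4: f ≡ 0 at y ∈ ∅; g ≡ 0 at y ∈ ∅; common: ∅.
  x = 5: f ≡ 0 at y ∈ ∅; g ≡ 0 at y ∈ ∅; common: ∅.
  x = 6: f ≡ 0 at y ∈ ∅; g ≡ 0 at y ∈ {6}; common: ∅.
Collecting: common zeros = ∅, so the count is 0.
Comparison with the Bézout bound: 0 ≤ 4 = deg(f)·deg(g), as expected for curves with no common component (the affine F_7-count falls short of the bound because intersections may lie at infinity, over extension fields, or carry multiplicity).


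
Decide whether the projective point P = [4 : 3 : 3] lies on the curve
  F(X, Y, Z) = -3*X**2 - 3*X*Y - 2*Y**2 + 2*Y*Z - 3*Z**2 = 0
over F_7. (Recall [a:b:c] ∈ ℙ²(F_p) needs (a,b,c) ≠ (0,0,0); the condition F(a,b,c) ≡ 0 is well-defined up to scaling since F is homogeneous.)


F(4,3,3) ≡ 1 (mod 7); P is NOT on the curve.

Evaluate F(4, 3, 3) term-by-term (mod 7).
  -3*X**2 ↦ -3·16·1·1 = -48
  -3*X*Y ↦ -3·4·3·1 = -36
  -2*Y**2 ↦ -2·1·9·1 = -18
  2*Y*Z ↦ 2·1·3·3 = 18
  -3*Z**2 ↦ -3·1·1·9 = -27
Sum: F(4, 3, 3) = (-48) + (-36) + (-18) + (18) + (-27) = -111.
Reducing mod 7: -111 ≡ 1 (mod 7).
Since F(a, b, c) ≡ 1 ≠ 0 (mod 7), P does NOT lie on the curve.


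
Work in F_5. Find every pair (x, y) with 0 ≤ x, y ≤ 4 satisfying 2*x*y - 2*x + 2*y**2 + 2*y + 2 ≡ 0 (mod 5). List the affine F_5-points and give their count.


Affine F_5-points: {(1, 0), (1, 3), (3, 2), (3, 4)}; count = 4.

For each of the 25 pairs (x, y) ∈ F_5², evaluate f(x, y) mod 5. Record the zeros.
  x = 0: [0↦2, 1↦1, 2↦4, 3↦1, 4↦2]  zeros at y ∈ ∅
  x = 1: [0↦0, 1↦1, 2↦1, 3↦0, 4↦3]  zeros at y ∈ {0, 3}
  x = 2: [0↦3, 1↦1, 2↦3, 3↦4, 4↦4]  zeros at y ∈ ∅
  x = 3: [0↦1, 1↦1, 2↦0, 3↦3, 4↦0]  zeros at y ∈ {2, 4}
  x = 4: [0↦4, 1↦1, 2↦2, 3↦2, 4↦1]  zeros at y ∈ ∅
Collecting zeros: affine points = {(1, 0), (1, 3), (3, 2), (3, 4)}.
Total count |C(F_5)_aff| = 4.


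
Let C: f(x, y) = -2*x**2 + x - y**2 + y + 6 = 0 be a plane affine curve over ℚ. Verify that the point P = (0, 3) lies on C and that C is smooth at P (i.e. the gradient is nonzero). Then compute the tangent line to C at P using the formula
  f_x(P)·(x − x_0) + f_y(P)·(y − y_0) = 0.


Tangent line at P: x - 5*y + 15 = 0.

Step 1: f(0, 3) = 0, so P lies on C.
Step 2: partial derivatives
  f_x(x, y) = 1 - 4*x, f_y(x, y) = 1 - 2*y.
  f_x(P) = 1, f_y(P) = -5 (gradient nonzero, so P is smooth).
Step 3: tangent line at P: 1·(x − 0) + -5·(y − 3) = 0.
Expanding: x - 5*y + 15 = 0.


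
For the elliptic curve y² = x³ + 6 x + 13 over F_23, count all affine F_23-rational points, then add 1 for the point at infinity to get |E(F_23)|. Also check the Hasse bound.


Affine points = {(0, 6), (0, 17), (3, 9), (3, 14), (4, 3), (4, 20), (6, 9), (6, 14), (14, 9), (14, 14), (21, 4), (21, 19), (22, 11), (22, 12)}; affine count = 14; |E(F_23)| = 15.

Discriminant check: Δ ∝ 4a³ + 27b² = 4·6³ + 27·13² = 4·216 + 27·169 ≡ 22 (mod 23). Nonzero ⇒ E is nonsingular.
For each x ∈ F_23, compute rhs = x³ + 6·x + 13 mod 23, then count y ∈ F_23 with y² ≡ rhs.
  x = 0: rhs = 13, matching y values: 6, 17 (2 points).
  x = 1: rhs = 20, matching y values: none (0 points).
  x = 2: rhs = 10, matching y values: none (0 points).
  x = 3: rhs = 12, matching y values: 9, 14 (2 points).
  x = 4: rhs = 9, matching y values: 3, 20 (2 points).
  x = 5: rhs = 7, matching y values: none (0 points).
  x = 6: rhs = 12, matching y values: 9, 14 (2 points).
  x = 7: rhs = 7, matching y values: none (0 points).
  x = 8: rhs = 21, matching y values: none (0 points).
  x = 9: rhs = 14, matching y values: none (0 points).
  x = 10: rhs = 15, matching y values: none (0 points).
  x = 11: rhs = 7, matching y values: none (0 points).
  x = 12: rhs = 19, matching y values: none (0 points).
  x = 13: rhs = 11, matching y values: none (0 points).
  x = 14: rhs = 12, matching y values: 9, 14 (2 points).
  x = 15: rhs = 5, matching y values: none (0 points).
  x = 16: rhs = 19, matching y values: none (0 points).
  x = 17: rhs = 14, matching y values: none (0 points).
  x = 18: rhs = 19, matching y values: none (0 points).
  x = 19: rhs = 17, matching y values: none (0 points).
  x = 20: rhs = 14, matching y values: none (0 points).
  x = 21: rhs = 16, matching y values: 4, 19 (2 points).
  x = 22: rhs = 6, matching y values: 11, 12 (2 points).
Total affine count: 14.
Full point count |E(F_23)| = 14 + 1 = 15.
Hasse bound: |15 − (23+1)| = |-9| = 9 ≤ 2√23 ≈ 9.5917 ✓.


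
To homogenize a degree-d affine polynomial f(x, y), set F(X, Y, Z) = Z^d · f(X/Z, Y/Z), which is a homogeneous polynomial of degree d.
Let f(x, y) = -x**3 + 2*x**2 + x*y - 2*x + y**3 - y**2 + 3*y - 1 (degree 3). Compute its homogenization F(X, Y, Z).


F(X, Y, Z) = -X**3 + 2*X**2*Z + X*Y*Z - 2*X*Z**2 + Y**3 - Y**2*Z + 3*Y*Z**2 - Z**3

deg(f) = 3.
Substitute x = X/Z, y = Y/Z into f, then multiply by Z^3.
  monomial -1·x^3·y^0 ↦ -1·X^3·Y^0·Z^0.
  monomial 2·x^2·y^0 ↦ 2·X^2·Y^0·Z^1.
  monomial 1·x^1·y^1 ↦ 1·X^1·Y^1·Z^1.
  monomial -2·x^1·y^0 ↦ -2·X^1·Y^0·Z^2.
  monomial 1·x^0·y^3 ↦ 1·X^0·Y^3·Z^0.
  monomial -1·x^0·y^2 ↦ -1·X^0·Y^2·Z^1.
  monomial 3·x^0·y^1 ↦ 3·X^0·Y^1·Z^2.
  monomial -1·x^0·y^0 ↦ -1·X^0·Y^0·Z^3.
Collecting: F(X, Y, Z) = -X**3 + 2*X**2*Z + X*Y*Z - 2*X*Z**2 + Y**3 - Y**2*Z + 3*Y*Z**2 - Z**3.


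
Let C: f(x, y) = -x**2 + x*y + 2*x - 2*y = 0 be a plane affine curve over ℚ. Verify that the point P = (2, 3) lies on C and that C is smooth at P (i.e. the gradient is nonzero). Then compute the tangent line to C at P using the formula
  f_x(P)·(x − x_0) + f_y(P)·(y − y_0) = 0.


Tangent line at P: x - 2 = 0.

Step 1: f(2, 3) = 0, so P lies on C.
Step 2: partial derivatives
  f_x(x, y) = -2*x + y + 2, f_y(x, y) = x - 2.
  f_x(P) = 1, f_y(P) = 0 (gradient nonzero, so P is smooth).
Step 3: tangent line at P: 1·(x − 2) + 0·(y − 3) = 0.
Expanding: x - 2 = 0.


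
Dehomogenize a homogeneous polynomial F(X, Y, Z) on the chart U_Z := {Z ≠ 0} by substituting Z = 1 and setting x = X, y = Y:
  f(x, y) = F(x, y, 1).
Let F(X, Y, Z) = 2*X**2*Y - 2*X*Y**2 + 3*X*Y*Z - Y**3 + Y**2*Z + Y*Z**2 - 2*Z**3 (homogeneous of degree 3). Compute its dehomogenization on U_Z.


f(x, y) = 2*x**2*y - 2*x*y**2 + 3*x*y - y**3 + y**2 + y - 2

On U_Z we set Z = 1. Each monomial c·X^i·Y^j·Z^k in F becomes c·x^i·y^j·1^k = c·x^i·y^j.
Substituting Z = 1: F(X, Y, 1) = 2*x**2*y - 2*x*y**2 + 3*x*y - y**3 + y**2 + y - 2.
Note: deg(f) ≤ deg(F) = 3; strict inequality happens when F is divisible by Z (lost terms).


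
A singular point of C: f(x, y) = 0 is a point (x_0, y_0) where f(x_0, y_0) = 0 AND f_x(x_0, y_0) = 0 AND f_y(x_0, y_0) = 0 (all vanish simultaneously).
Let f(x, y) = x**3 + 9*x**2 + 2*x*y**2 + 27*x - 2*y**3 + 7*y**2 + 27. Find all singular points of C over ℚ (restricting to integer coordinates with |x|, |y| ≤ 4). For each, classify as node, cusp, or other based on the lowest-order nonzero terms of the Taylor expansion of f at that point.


Singular points: {(-3, 0)}; classification: cusp.

Compute partial derivatives:
  f_x = 3*x**2 + 18*x + 2*y**2 + 27.
  f_y = 4*x*y - 6*y**2 + 14*y.
Scan x_0 ∈ {−4, ..., 4}. For each x_0, f_y(x_0, y) is a polynomial in y; find its integer roots y ∈ {−4, ..., 4}, then test f_x and f at those candidates.
  x = -4: f_y(-4, y) = -6*y**2 - 2*y; vanishes at y ∈ {0}. (-4, 0): f_x = 3 ≠ 0.
  x = -3: f_y(-3, y) = -6*y**2 + 2*y; vanishes at y ∈ {0}. (-3, 0): f_x = 0, f = 0 — SINGULAR.
  x = -2: f_y(-2, y) = -6*y**2 + 6*y; vanishes at y ∈ {0, 1}. (-2, 0): f_x = 3 ≠ 0; (-2, 1): f_x = 5 ≠ 0.
  x = -1: f_y(-1, y) = -6*y**2 + 10*y; vanishes at y ∈ {0}. (-1, 0): f_x = 12 ≠ 0.
  x = 0: f_y(0, y) = -6*y**2 + 14*y; vanishes at y ∈ {0}. (0, 0): f_x = 27 ≠ 0.
  x = 1: f_y(1, y) = -6*y**2 + 18*y; vanishes at y ∈ {0, 3}. (1, 0): f_x = 48 ≠ 0; (1, 3): f_x = 66 ≠ 0.
  x = 2: f_y(2, y) = -6*y**2 + 22*y; vanishes at y ∈ {0}. (2, 0): f_x = 75 ≠ 0.
  x = 3: f_y(3, y) = -6*y**2 + 26*y; vanishes at y ∈ {0}. (3, 0): f_x = 108 ≠ 0.
  x = 4: f_y(4, y) = -6*y**2 + 30*y; vanishes at y ∈ {0}. (4, 0): f_x = 147 ≠ 0.
Only singular point on the grid: (-3, 0).
Classify: substitute x = -3 + u, y = 0 + v and expand: f = u**3 + 2*u*v**2 - 2*v**3 + v**2.
No constant or linear terms (consistent with a singular point). Quadratic part: v**2. Cubic part: u**3 + 2*u*v**2 - 2*v**3.
The quadratic part v**2 is a perfect square, so there is a single (double) tangent line v = 0, i.e. y = 0. Restricting the cubic part to that line (v = 0) leaves u**3 ≠ 0, so f is not divisible by v and the branch is v² ≈ -u**3 to lowest order — this is a cusp.
Classification: cusp.


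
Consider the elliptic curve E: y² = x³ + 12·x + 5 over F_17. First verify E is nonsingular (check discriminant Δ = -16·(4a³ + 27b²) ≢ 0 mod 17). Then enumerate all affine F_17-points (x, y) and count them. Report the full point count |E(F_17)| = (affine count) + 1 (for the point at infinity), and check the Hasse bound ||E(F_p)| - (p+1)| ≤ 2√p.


Affine points = {(1, 1), (1, 16), (3, 0), (4, 7), (4, 10), (6, 2), (6, 15), (8, 1), (8, 16), (9, 3), (9, 14), (16, 3), (16, 14)}; affine count = 13; |E(F_17)| = 14.

Discriminant check: Δ ∝ 4a³ + 27b² = 4·12³ + 27·5² = 4·1728 + 27·25 ≡ 5 (mod 17). Nonzero ⇒ E is nonsingular.
For each x ∈ F_17, compute rhs = x³ + 12·x + 5 mod 17, then count y ∈ F_17 with y² ≡ rhs.
  x = 0: rhs = 5, matching y values: none (0 points).
  x = 1: rhs = 1, matching y values: 1, 16 (2 points).
  x = 2: rhs = 3, matching y values: none (0 points).
  x = 3: rhs = 0, matching y values: 0 (1 points).
  x = 4: rhs = 15, matching y values: 7, 10 (2 points).
  x = 5: rhs = 3, matching y values: none (0 points).
  x = 6: rhs = 4, matching y values: 2, 15 (2 points).
  x = 7: rhs = 7, matching y values: none (0 points).
  x = 8: rhs = 1, matching y values: 1, 16 (2 points).
  x = 9: rhs = 9, matching y values: 3, 14 (2 points).
  x = 10: rhs = 3, matching y values: none (0 points).
  x = 11: rhs = 6, matching y values: none (0 points).
  x = 12: rhs = 7, matching y values: none (0 points).
  x = 13: rhs = 12, matching y values: none (0 points).
  x = 14: rhs = 10, matching y values: none (0 points).
  x = 15: rhs = 7, matching y values: none (0 points).
  x = 16: rhs = 9, matching y values: 3, 14 (2 points).
Total affine count: 13.
Full point count |E(F_17)| = 13 + 1 = 14.
Hasse bound: |14 − (17+1)| = |-4| = 4 ≤ 2√17 ≈ 8.2462 ✓.


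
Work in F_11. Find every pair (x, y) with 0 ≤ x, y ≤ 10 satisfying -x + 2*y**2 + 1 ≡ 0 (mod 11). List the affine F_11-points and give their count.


Affine F_11-points: {(0, 4), (0, 7), (1, 0), (3, 1), (3, 10), (7, 5), (7, 6), (8, 3), (8, 8), (9, 2), (9, 9)}; count = 11.

For each of the 121 pairs (x, y) ∈ F_11², evaluate f(x, y) mod 11. Record the zeros.
  x = 0: [0↦1, 1↦3, 2↦9, 3↦8, 4↦0, 5↦7, 6↦7, 7↦0, 8↦8, 9↦9, 10↦3]  zeros at y ∈ {4, 7}
  x = 1: [0↦0, 1↦2, 2↦8, 3↦7, 4↦10, 5↦6, 6↦6, 7↦10, 8↦7, 9↦8, 10↦2]  zeros at y ∈ {0}
  x = 2: [0↦10, 1↦1, 2↦7, 3↦6, 4↦9, 5↦5, 6↦5, 7↦9, 8↦6, 9↦7, 10↦1]  zeros at y ∈ ∅
  x = 3: [0↦9, 1↦0, 2↦6, 3↦5, 4↦8, 5↦4, 6↦4, 7↦8, 8↦5, 9↦6, 10↦0]  zeros at y ∈ {1, 10}
  x = 4: [0↦8, 1↦10, 2↦5, 3↦4, 4↦7, 5↦3, 6↦3, 7↦7, 8↦4, 9↦5, 10↦10]  zeros at y ∈ ∅
  x = 5: [0↦7, 1↦9, 2↦4, 3↦3, 4↦6, 5↦2, 6↦2, 7↦6, 8↦3, 9↦4, 10↦9]  zeros at y ∈ ∅
  x = 6: [0↦6, 1↦8, 2↦3, 3↦2, 4↦5, 5↦1, 6↦1, 7↦5, 8↦2, 9↦3, 10↦8]  zeros at y ∈ ∅
  x = 7: [0↦5, 1↦7, 2↦2, 3↦1, 4↦4, 5↦0, 6↦0, 7↦4, 8↦1, 9↦2, 10↦7]  zeros at y ∈ {5, 6}
  x = 8: [0↦4, 1↦6, 2↦1, 3↦0, 4↦3, 5↦10, 6↦10, 7↦3, 8↦0, 9↦1, 10↦6]  zeros at y ∈ {3, 8}
  x = 9: [0↦3, 1↦5, 2↦0, 3↦10, 4↦2, 5↦9, 6↦9, 7↦2, 8↦10, 9↦0, 10↦5]  zeros at y ∈ {2, 9}
  x = 10: [0↦2, 1↦4, 2↦10, 3↦9, 4↦1, 5↦8, 6↦8, 7↦1, 8↦9, 9↦10, 10↦4]  zeros at y ∈ ∅
Collecting zeros: affine points = {(0, 4), (0, 7), (1, 0), (3, 1), (3, 10), (7, 5), (7, 6), (8, 3), (8, 8), (9, 2), (9, 9)}.
Total count |C(F_11)_aff| = 11.


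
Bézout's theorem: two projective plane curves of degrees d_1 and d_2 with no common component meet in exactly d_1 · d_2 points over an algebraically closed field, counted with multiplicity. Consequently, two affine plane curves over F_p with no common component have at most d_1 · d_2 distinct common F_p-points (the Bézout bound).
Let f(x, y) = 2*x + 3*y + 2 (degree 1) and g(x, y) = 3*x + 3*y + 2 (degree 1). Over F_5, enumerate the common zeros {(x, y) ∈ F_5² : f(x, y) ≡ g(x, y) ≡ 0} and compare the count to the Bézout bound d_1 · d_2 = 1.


Common zeros: {(0, 1)}; count = 1; Bézout bound = 1.

deg(f) = 1, deg(g) = 1, so Bézout bound = 1.
Scan x ∈ F_5. For each x, list the y ∈ F_5 with f(x, y) ≡ 0 and those with g(x, y) ≡ 0 (mod 5); the common zeros in that column are the intersection.
  x = 0: f ≡ 0 at y ∈ {1}; g ≡ 0 at y ∈ {1}; common: {1}.
  x = 1: f ≡ 0 at y ∈ {2}; g ≡ 0 at y ∈ {0}; common: ∅.
  x = 2: f ≡ 0 at y ∈ {3}; g ≡ 0 at y ∈ {4}; common: ∅.
  x = 3: f ≡ 0 at y ∈ {4}; g ≡ 0 at y ∈ {3}; common: ∅.
  x = 4: f ≡ 0 at y ∈ {0}; g ≡ 0 at y ∈ {2}; common: ∅.
Collecting: common zeros = {(0, 1)}, so the count is 1.
Comparison with the Bézout bound: 1 ≤ 1 = deg(f)·deg(g), as expected for curves with no common component (the bound is attained).


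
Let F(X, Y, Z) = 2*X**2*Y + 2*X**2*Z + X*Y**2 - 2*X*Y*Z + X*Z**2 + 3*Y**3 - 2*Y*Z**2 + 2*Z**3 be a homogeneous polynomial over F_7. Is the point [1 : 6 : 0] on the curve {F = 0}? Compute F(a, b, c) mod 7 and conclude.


F(1,6,0) ≡ 3 (mod 7); P is NOT on the curve.

Evaluate F(1, 6, 0) term-by-term (mod 7).
  2*X**2*Y ↦ 2·1·6·1 = 12
  2*X**2*Z ↦ 2·1·1·0 = 0
  X*Y**2 ↦ 1·1·36·1 = 36
  -2*X*Y*Z ↦ -2·1·6·0 = 0
  X*Z**2 ↦ 1·1·1·0 = 0
  3*Y**3 ↦ 3·1·216·1 = 648
  -2*Y*Z**2 ↦ -2·1·6·0 = 0
  2*Z**3 ↦ 2·1·1·0 = 0
Sum: F(1, 6, 0) = (12) + (0) + (36) + (0) + (0) + (648) + (0) + (0) = 696.
Reducing mod 7: 696 ≡ 3 (mod 7).
Since F(a, b, c) ≡ 3 ≠ 0 (mod 7), P does NOT lie on the curve.
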